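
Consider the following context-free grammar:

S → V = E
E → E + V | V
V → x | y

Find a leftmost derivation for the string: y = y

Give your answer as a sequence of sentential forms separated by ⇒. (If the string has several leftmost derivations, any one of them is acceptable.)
Start with S.
Step 1: the leftmost non-terminal is S; apply S → V = E:  V = E
Step 2: the leftmost non-terminal is V; apply V → y:  y = E
Step 3: the leftmost non-terminal is E; apply E → V:  y = V
Step 4: the leftmost non-terminal is V; apply V → y:  y = y

Final answer: S ⇒ V = E ⇒ y = E ⇒ y = V ⇒ y = y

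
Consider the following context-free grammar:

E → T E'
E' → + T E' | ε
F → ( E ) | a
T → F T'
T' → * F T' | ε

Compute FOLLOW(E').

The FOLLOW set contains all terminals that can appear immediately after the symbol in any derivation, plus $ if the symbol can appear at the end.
Useful FIRST sets: FIRST(E') = {+, ε}, FIRST(T') = {*, ε} (both E' and T' are nullable).
FOLLOW(E): E is the start symbol → $; E appears in F → ( E ) followed by ')' → FOLLOW(E) = {), $}.
FOLLOW(E'): E' appears at the right end of E → T E' and of E' → + T E', so FOLLOW(E') ⊇ FOLLOW(E) (the second occurrence adds nothing new). FOLLOW(E') = {), $}.

Final answer: {$, )}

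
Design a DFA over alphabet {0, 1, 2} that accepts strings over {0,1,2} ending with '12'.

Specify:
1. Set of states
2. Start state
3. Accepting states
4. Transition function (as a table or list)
One valid DFA (any DFA recognizing the same language is acceptable):
States: {q0, q1, q2}
Start: q0
Accepting: {q2}
Transitions (accepting states marked with *):
State | 0 | 1 | 2 | Accepting
-----------------------------
q0    | q0 | q1 | q0 |  
q1    | q0 | q1 | q2 |  
q2    | q0 | q1 | q0 | *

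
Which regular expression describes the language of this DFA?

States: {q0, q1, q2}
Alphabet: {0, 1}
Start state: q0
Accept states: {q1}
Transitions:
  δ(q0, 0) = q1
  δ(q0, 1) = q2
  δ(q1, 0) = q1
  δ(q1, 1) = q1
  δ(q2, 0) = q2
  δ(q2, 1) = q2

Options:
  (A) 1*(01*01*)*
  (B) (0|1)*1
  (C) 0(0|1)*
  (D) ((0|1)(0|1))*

Testing sample strings against the DFA:
  '00001' -> accepted
  '011' -> accepted
  '000' -> accepted
  '101' -> rejected
Checking each option for a counterexample:
  (A) 1*(01*01*)*: ε is rejected by the DFA but matches the regex → eliminated
  (B) (0|1)*1: '0' is accepted by the DFA but does not match the regex → eliminated
  (C) 0(0|1)*: agrees with the DFA on all strings of length ≤ 4
  (D) ((0|1)(0|1))*: ε is rejected by the DFA but matches the regex → eliminated
Only (C) 0(0|1)* is consistent with the DFA.

Final answer: (C) 0(0|1)*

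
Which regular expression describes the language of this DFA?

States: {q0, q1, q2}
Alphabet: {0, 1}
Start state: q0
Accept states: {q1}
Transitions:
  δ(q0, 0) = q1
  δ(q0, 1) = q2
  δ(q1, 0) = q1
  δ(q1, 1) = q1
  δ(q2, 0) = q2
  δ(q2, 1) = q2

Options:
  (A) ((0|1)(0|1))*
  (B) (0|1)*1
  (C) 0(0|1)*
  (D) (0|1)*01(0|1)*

Testing sample strings against the DFA:
  '010' -> accepted
  '1000' -> rejected
  '01001' -> accepted
  '1100' -> rejected
Checking each option for a counterexample:
  (A) ((0|1)(0|1))*: ε is rejected by the DFA but matches the regex → eliminated
  (B) (0|1)*1: '0' is accepted by the DFA but does not match the regex → eliminated
  (C) 0(0|1)*: agrees with the DFA on all strings of length ≤ 4
  (D) (0|1)*01(0|1)*: '0' is accepted by the DFA but does not match the regex → eliminated
Only (C) 0(0|1)* is consistent with the DFA.

Final answer: (C) 0(0|1)*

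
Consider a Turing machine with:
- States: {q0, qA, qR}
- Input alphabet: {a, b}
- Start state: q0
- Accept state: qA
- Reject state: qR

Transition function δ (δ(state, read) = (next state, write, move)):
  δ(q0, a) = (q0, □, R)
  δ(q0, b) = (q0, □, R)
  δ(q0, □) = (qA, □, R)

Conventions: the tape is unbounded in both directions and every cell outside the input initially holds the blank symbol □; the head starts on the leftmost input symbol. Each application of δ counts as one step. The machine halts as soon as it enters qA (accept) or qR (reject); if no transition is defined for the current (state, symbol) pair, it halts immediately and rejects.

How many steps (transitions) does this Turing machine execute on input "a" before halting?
Step 0: [q0]a (head at position 0)
Step 1: δ(q0, a) = (q0, □, R)  ⊢  □[q0]□ (head at position 1)
Step 2: δ(q0, □) = (qA, □, R)  ⊢  □□[qA]□ (head at position 2)
The machine is in qA, so it halts and accepts.
Number of transitions executed: 2.

Final answer: 2 steps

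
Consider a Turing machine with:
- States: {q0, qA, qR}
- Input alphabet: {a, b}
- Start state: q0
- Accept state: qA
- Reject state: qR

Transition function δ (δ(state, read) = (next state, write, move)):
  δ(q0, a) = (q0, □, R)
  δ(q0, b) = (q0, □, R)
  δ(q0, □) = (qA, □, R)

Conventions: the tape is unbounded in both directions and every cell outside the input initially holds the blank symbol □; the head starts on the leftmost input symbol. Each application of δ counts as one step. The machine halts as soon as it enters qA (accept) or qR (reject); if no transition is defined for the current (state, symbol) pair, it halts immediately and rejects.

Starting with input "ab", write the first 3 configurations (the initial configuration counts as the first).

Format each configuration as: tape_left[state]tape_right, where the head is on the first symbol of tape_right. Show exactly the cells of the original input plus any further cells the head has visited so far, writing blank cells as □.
Step 0: [q0]ab (head at position 0)
Step 1: δ(q0, a) = (q0, □, R)  ⊢  □[q0]b (head at position 1)
Step 2: δ(q0, b) = (q0, □, R)  ⊢  □□[q0]□ (head at position 2)

Final answer: [q0]ab ⊢ □[q0]b ⊢ □□[q0]□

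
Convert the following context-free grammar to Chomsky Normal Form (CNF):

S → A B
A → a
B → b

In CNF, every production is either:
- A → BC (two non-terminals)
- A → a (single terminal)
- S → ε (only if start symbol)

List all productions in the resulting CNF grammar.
The grammar has no ε-productions or unit productions to eliminate.
S → A B is already in CNF (two non-terminals) – keep it.
A → a is already in CNF (single terminal) – keep it.
B → b is already in CNF (single terminal) – keep it.
Resulting CNF grammar (3 productions): A → a; B → b; S → A B

Final answer: A → a; B → b; S → A B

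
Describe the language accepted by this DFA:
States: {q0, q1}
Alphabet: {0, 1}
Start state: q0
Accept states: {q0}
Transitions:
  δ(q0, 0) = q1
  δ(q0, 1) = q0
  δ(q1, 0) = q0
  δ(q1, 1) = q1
Analyzing the DFA structure:
Start state: q0
Accept states: {q0}
Interpreting what each state remembers (checking against the transitions):
  q0: an even number of 0s has been read so far
  q1: an odd number of 0s has been read so far
  δ(q0, 0): in q0 (an even number of 0s has been read so far), after reading 0 we have: an odd number of 0s has been read so far → q1
  δ(q0, 1): in q0 (an even number of 0s has been read so far), after reading 1 we have: an even number of 0s has been read so far → q0
  δ(q1, 0): in q1 (an odd number of 0s has been read so far), after reading 0 we have: an even number of 0s has been read so far → q0
  δ(q1, 1): in q1 (an odd number of 0s has been read so far), after reading 1 we have: an odd number of 0s has been read so far → q1
A string is accepted iff it ends in {q0}, i.e. an even number of 0s has been read so far.
Language: All binary strings with an even number of 0s

Final answer: All binary strings with an even number of 0s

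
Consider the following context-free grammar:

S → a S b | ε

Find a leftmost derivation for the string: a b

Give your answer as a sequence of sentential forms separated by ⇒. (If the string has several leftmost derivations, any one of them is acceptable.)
Start with S.
Step 1: the leftmost non-terminal is S; apply S → a S b:  a S b
Step 2: the leftmost non-terminal is S; apply S → ε:  a b

Final answer: S ⇒ a S b ⇒ a b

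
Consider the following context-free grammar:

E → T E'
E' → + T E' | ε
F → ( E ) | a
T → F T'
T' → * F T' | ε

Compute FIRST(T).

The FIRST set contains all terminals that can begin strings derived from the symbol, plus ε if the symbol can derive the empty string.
FIRST(F): F → ( E ) contributes '(' and F → a contributes 'a', so FIRST(F) = {(, a}. F is not nullable.
FIRST(T): T → F T' begins with F, and F is not nullable, so FIRST(T) = FIRST(F) = {(, a}.

Final answer: {(, a}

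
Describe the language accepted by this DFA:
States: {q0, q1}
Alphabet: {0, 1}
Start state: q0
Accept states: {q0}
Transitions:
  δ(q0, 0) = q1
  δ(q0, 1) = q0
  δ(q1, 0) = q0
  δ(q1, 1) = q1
Analyzing the DFA structure:
Start state: q0
Accept states: {q0}
Interpreting what each state remembers (checking against the transitions):
  q0: an even number of 0s has been read so far
  q1: an odd number of 0s has been read so far
  δ(q0, 0): in q0 (an even number of 0s has been read so far), after reading 0 we have: an odd number of 0s has been read so far → q1
  δ(q0, 1): in q0 (an even number of 0s has been read so far), after reading 1 we have: an even number of 0s has been read so far → q0
  δ(q1, 0): in q1 (an odd number of 0s has been read so far), after reading 0 we have: an even number of 0s has been read so far → q0
  δ(q1, 1): in q1 (an odd number of 0s has been read so far), after reading 1 we have: an odd number of 0s has been read so far → q1
A string is accepted iff it ends in {q0}, i.e. an even number of 0s has been read so far.
Language: All binary strings with an even number of 0s

Final answer: All binary strings with an even number of 0s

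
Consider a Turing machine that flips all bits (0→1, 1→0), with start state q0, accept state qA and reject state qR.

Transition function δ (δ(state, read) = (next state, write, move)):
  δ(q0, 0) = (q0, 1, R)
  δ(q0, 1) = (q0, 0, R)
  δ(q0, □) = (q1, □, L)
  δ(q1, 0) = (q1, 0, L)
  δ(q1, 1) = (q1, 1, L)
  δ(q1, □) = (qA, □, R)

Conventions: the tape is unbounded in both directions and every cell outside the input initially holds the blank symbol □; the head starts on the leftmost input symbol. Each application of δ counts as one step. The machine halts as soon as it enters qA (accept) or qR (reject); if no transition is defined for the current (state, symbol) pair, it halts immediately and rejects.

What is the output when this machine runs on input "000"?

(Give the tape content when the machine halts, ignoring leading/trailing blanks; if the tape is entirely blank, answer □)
Step 0: [q0]000 (head at position 0)
Step 1: δ(q0, 0) = (q0, 1, R)  ⊢  1[q0]00 (head at position 1)
Step 2: δ(q0, 0) = (q0, 1, R)  ⊢  11[q0]0 (head at position 2)
Step 3: δ(q0, 0) = (q0, 1, R)  ⊢  111[q0]□ (head at position 3)
Step 4: δ(q0, □) = (q1, □, L)  ⊢  11[q1]1□ (head at position 2)
Step 5: δ(q1, 1) = (q1, 1, L)  ⊢  1[q1]11□ (head at position 1)
Step 6: δ(q1, 1) = (q1, 1, L)  ⊢  [q1]111□ (head at position 0)
Step 7: δ(q1, 1) = (q1, 1, L)  ⊢  [q1]□111□ (head at position -1)
Step 8: δ(q1, □) = (qA, □, R)  ⊢  □[qA]111□ (head at position 0)
The machine is in qA, so it halts and accepts.
Tape content when halted (ignoring surrounding blanks): 111

Final answer: Output: 111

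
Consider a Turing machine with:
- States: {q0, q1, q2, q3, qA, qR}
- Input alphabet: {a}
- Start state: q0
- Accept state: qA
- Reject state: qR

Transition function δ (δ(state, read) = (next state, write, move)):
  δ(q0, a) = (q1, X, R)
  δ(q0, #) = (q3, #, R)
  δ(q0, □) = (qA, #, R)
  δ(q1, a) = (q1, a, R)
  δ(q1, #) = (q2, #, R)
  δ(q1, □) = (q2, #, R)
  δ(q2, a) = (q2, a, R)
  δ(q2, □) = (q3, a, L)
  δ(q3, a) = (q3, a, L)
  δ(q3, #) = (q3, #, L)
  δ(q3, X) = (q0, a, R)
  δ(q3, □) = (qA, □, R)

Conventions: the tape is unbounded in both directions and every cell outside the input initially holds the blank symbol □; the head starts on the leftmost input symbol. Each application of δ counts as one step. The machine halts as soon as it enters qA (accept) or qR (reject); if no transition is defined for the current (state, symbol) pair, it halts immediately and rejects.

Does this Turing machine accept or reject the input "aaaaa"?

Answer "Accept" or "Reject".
Trace (configuration after each step, as tape_left[state]tape_right with head position):
Step 0: [q0]aaaaa (head at position 0)
Step 1: X[q1]aaaa (head 1)
Step 2: Xa[q1]aaa (head 2)
Step 3: Xaa[q1]aa (head 3)
Step 4: Xaaa[q1]a (head 4)
Step 5: Xaaaa[q1]□ (head 5)
Step 6: Xaaaa#[q2]□ (head 6)
Step 7: Xaaaa[q3]#a (head 5)
Step 8: Xaaa[q3]a#a (head 4)
Step 9: Xaa[q3]aa#a (head 3)
Step 10: Xa[q3]aaa#a (head 2)
Step 11: X[q3]aaaa#a (head 1)
Step 12: [q3]Xaaaa#a (head 0)
Step 13: a[q0]aaaa#a (head 1)
Step 14: aX[q1]aaa#a (head 2)
Step 15: aXa[q1]aa#a (head 3)
Step 16: aXaa[q1]a#a (head 4)
Step 17: aXaaa[q1]#a (head 5)
Step 18: aXaaa#[q2]a (head 6)
Step 19: aXaaa#a[q2]□ (head 7)
Step 20: aXaaa#[q3]aa (head 6)
Step 21: aXaaa[q3]#aa (head 5)
Step 22: aXaa[q3]a#aa (head 4)
Step 23: aXa[q3]aa#aa (head 3)
Step 24: aX[q3]aaa#aa (head 2)
Step 25: a[q3]Xaaa#aa (head 1)
Step 26: aa[q0]aaa#aa (head 2)
Step 27: aaX[q1]aa#aa (head 3)
Step 28: aaXa[q1]a#aa (head 4)
Step 29: aaXaa[q1]#aa (head 5)
Step 30: aaXaa#[q2]aa (head 6)
Step 31: aaXaa#a[q2]a (head 7)
Step 32: aaXaa#aa[q2]□ (head 8)
Step 33: aaXaa#a[q3]aa (head 7)
Step 34: aaXaa#[q3]aaa (head 6)
Step 35: aaXaa[q3]#aaa (head 5)
Step 36: aaXa[q3]a#aaa (head 4)
Step 37: aaX[q3]aa#aaa (head 3)
Step 38: aa[q3]Xaa#aaa (head 2)
Step 39: aaa[q0]aa#aaa (head 3)
Step 40: aaaX[q1]a#aaa (head 4)
Step 41: aaaXa[q1]#aaa (head 5)
Step 42: aaaXa#[q2]aaa (head 6)
Step 43: aaaXa#a[q2]aa (head 7)
Step 44: aaaXa#aa[q2]a (head 8)
Step 45: aaaXa#aaa[q2]□ (head 9)
Step 46: aaaXa#aa[q3]aa (head 8)
Step 47: aaaXa#a[q3]aaa (head 7)
Step 48: aaaXa#[q3]aaaa (head 6)
Step 49: aaaXa[q3]#aaaa (head 5)
Step 50: aaaX[q3]a#aaaa (head 4)
Step 51: aaa[q3]Xa#aaaa (head 3)
Step 52: aaaa[q0]a#aaaa (head 4)
Step 53: aaaaX[q1]#aaaa (head 5)
Step 54: aaaaX#[q2]aaaa (head 6)
Step 55: aaaaX#a[q2]aaa (head 7)
Step 56: aaaaX#aa[q2]aa (head 8)
Step 57: aaaaX#aaa[q2]a (head 9)
Step 58: aaaaX#aaaa[q2]□ (head 10)
Step 59: aaaaX#aaa[q3]aa (head 9)
Step 60: aaaaX#aa[q3]aaa (head 8)
Step 61: aaaaX#a[q3]aaaa (head 7)
Step 62: aaaaX#[q3]aaaaa (head 6)
Step 63: aaaaX[q3]#aaaaa (head 5)
Step 64: aaaa[q3]X#aaaaa (head 4)
Step 65: aaaaa[q0]#aaaaa (head 5)
Step 66: aaaaa#[q3]aaaaa (head 6)
Step 67: aaaaa[q3]#aaaaa (head 5)
Step 68: aaaa[q3]a#aaaaa (head 4)
Step 69: aaa[q3]aa#aaaaa (head 3)
Step 70: aa[q3]aaa#aaaaa (head 2)
Step 71: a[q3]aaaa#aaaaa (head 1)
Step 72: [q3]aaaaa#aaaaa (head 0)
Step 73: [q3]□aaaaa#aaaaa (head -1)
Step 74: □[qA]aaaaa#aaaaa (head 0)
The machine is in qA, so it halts and accepts.

Final answer: Accept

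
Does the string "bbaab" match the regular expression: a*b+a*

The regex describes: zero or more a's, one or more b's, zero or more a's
No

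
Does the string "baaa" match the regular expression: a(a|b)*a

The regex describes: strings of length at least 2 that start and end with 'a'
No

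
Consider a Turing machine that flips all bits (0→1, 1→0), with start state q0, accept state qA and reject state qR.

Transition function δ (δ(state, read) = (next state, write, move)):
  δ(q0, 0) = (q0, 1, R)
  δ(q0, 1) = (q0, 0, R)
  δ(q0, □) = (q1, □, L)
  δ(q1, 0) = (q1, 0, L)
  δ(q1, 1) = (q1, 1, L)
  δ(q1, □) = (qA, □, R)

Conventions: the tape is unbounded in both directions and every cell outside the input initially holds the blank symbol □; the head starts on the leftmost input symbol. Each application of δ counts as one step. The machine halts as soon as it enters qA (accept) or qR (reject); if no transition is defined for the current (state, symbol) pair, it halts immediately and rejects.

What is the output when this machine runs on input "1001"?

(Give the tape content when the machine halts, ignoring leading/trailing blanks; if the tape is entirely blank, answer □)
Step 0: [q0]1001 (head at position 0)
Step 1: δ(q0, 1) = (q0, 0, R)  ⊢  0[q0]001 (head at position 1)
Step 2: δ(q0, 0) = (q0, 1, R)  ⊢  01[q0]01 (head at position 2)
Step 3: δ(q0, 0) = (q0, 1, R)  ⊢  011[q0]1 (head at position 3)
Step 4: δ(q0, 1) = (q0, 0, R)  ⊢  0110[q0]□ (head at position 4)
Step 5: δ(q0, □) = (q1, □, L)  ⊢  011[q1]0□ (head at position 3)
Step 6: δ(q1, 0) = (q1, 0, L)  ⊢  01[q1]10□ (head at position 2)
Step 7: δ(q1, 1) = (q1, 1, L)  ⊢  0[q1]110□ (head at position 1)
Step 8: δ(q1, 1) = (q1, 1, L)  ⊢  [q1]0110□ (head at position 0)
Step 9: δ(q1, 0) = (q1, 0, L)  ⊢  [q1]□0110□ (head at position -1)
Step 10: δ(q1, □) = (qA, □, R)  ⊢  □[qA]0110□ (head at position 0)
The machine is in qA, so it halts and accepts.
Tape content when halted (ignoring surrounding blanks): 0110

Final answer: Output: 0110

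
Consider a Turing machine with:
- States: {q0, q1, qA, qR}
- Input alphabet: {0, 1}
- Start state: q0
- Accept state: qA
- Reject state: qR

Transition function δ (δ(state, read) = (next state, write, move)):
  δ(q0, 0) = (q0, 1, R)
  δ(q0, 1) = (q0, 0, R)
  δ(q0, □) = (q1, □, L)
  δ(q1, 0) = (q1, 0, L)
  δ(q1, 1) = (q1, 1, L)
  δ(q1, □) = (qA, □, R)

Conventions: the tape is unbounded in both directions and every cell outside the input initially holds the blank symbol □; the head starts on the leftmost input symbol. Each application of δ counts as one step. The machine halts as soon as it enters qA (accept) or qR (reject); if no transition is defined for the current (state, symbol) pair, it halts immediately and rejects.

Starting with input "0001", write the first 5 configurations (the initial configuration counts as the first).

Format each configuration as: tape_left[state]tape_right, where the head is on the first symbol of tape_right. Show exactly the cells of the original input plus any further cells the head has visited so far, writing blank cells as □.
Step 0: [q0]0001 (head at position 0)
Step 1: δ(q0, 0) = (q0, 1, R)  ⊢  1[q0]001 (head at position 1)
Step 2: δ(q0, 0) = (q0, 1, R)  ⊢  11[q0]01 (head at position 2)
Step 3: δ(q0, 0) = (q0, 1, R)  ⊢  111[q0]1 (head at position 3)
Step 4: δ(q0, 1) = (q0, 0, R)  ⊢  1110[q0]□ (head at position 4)

Final answer: [q0]0001 ⊢ 1[q0]001 ⊢ 11[q0]01 ⊢ 111[q0]1 ⊢ 1110[q0]□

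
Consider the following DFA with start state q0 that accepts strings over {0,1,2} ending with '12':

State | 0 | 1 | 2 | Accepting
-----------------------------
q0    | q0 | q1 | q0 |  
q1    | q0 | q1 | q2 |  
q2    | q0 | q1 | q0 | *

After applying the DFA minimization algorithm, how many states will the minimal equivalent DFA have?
All 3 states are reachable from q0, so none can be removed as unreachable.
Table-filling: first mark every (accepting, non-accepting) pair as distinguishable (accepting: {q2}; non-accepting: {q0, q1}).
Round 1: (q0, q1) on '2' go to q0 and q2, already distinguishable → mark.
Every pair of states is distinguishable, so the DFA is already minimal.
Equivalence classes: {q0}, {q1}, {q2} → 3 states.

Final answer: 3 states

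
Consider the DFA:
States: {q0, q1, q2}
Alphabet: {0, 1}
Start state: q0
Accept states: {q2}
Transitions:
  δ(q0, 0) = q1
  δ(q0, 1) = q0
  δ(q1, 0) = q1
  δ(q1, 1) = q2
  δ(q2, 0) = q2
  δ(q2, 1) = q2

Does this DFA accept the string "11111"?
Processing string "11111":
  q0 --1--> q0
  q0 --1--> q0
  q0 --1--> q0
  q0 --1--> q0
  q0 --1--> q0
Final state: q0
Accept states: {q2}
q0 is not an accept state, so the string is rejected.

Final answer: No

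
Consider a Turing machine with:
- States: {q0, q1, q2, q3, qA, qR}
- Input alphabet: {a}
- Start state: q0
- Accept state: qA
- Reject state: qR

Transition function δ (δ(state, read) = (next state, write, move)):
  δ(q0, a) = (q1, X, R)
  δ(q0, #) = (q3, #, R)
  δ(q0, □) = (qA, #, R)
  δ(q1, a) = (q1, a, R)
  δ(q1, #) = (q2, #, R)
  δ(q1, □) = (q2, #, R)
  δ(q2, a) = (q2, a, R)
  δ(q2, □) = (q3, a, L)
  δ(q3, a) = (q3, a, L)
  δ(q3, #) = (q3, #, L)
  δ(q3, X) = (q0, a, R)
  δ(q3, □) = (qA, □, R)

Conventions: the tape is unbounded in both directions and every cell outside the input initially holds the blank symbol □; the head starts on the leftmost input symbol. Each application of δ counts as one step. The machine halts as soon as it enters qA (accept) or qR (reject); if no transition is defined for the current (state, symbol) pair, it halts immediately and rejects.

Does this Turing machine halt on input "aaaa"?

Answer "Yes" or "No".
Trace (configuration after each step, as tape_left[state]tape_right with head position):
Step 0: [q0]aaaa (head at position 0)
Step 1: X[q1]aaa (head 1)
Step 2: Xa[q1]aa (head 2)
Step 3: Xaa[q1]a (head 3)
Step 4: Xaaa[q1]□ (head 4)
Step 5: Xaaa#[q2]□ (head 5)
Step 6: Xaaa[q3]#a (head 4)
Step 7: Xaa[q3]a#a (head 3)
Step 8: Xa[q3]aa#a (head 2)
Step 9: X[q3]aaa#a (head 1)
Step 10: [q3]Xaaa#a (head 0)
Step 11: a[q0]aaa#a (head 1)
Step 12: aX[q1]aa#a (head 2)
Step 13: aXa[q1]a#a (head 3)
Step 14: aXaa[q1]#a (head 4)
Step 15: aXaa#[q2]a (head 5)
Step 16: aXaa#a[q2]□ (head 6)
Step 17: aXaa#[q3]aa (head 5)
Step 18: aXaa[q3]#aa (head 4)
Step 19: aXa[q3]a#aa (head 3)
Step 20: aX[q3]aa#aa (head 2)
Step 21: a[q3]Xaa#aa (head 1)
Step 22: aa[q0]aa#aa (head 2)
Step 23: aaX[q1]a#aa (head 3)
Step 24: aaXa[q1]#aa (head 4)
Step 25: aaXa#[q2]aa (head 5)
Step 26: aaXa#a[q2]a (head 6)
Step 27: aaXa#aa[q2]□ (head 7)
Step 28: aaXa#a[q3]aa (head 6)
Step 29: aaXa#[q3]aaa (head 5)
Step 30: aaXa[q3]#aaa (head 4)
Step 31: aaX[q3]a#aaa (head 3)
Step 32: aa[q3]Xa#aaa (head 2)
Step 33: aaa[q0]a#aaa (head 3)
Step 34: aaaX[q1]#aaa (head 4)
Step 35: aaaX#[q2]aaa (head 5)
Step 36: aaaX#a[q2]aa (head 6)
Step 37: aaaX#aa[q2]a (head 7)
Step 38: aaaX#aaa[q2]□ (head 8)
Step 39: aaaX#aa[q3]aa (head 7)
Step 40: aaaX#a[q3]aaa (head 6)
Step 41: aaaX#[q3]aaaa (head 5)
Step 42: aaaX[q3]#aaaa (head 4)
Step 43: aaa[q3]X#aaaa (head 3)
Step 44: aaaa[q0]#aaaa (head 4)
Step 45: aaaa#[q3]aaaa (head 5)
Step 46: aaaa[q3]#aaaa (head 4)
Step 47: aaa[q3]a#aaaa (head 3)
Step 48: aa[q3]aa#aaaa (head 2)
Step 49: a[q3]aaa#aaaa (head 1)
Step 50: [q3]aaaa#aaaa (head 0)
Step 51: [q3]□aaaa#aaaa (head -1)
Step 52: □[qA]aaaa#aaaa (head 0)
The machine is in qA, so it halts and accepts.
It halts after 52 steps.

Final answer: Yes - halts after 52 steps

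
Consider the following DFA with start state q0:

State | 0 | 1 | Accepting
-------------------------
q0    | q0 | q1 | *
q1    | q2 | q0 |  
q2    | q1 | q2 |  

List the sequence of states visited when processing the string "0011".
q0 → q0 → q0 → q1 → q0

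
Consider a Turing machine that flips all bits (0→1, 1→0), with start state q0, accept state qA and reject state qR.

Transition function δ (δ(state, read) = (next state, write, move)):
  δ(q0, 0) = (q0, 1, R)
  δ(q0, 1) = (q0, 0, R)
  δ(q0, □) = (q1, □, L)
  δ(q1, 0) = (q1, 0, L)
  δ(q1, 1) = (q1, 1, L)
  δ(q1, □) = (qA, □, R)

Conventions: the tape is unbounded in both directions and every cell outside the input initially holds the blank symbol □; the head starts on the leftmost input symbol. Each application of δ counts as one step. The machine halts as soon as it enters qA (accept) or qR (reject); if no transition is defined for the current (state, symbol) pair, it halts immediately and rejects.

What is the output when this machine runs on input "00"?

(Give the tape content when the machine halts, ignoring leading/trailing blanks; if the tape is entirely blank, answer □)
Step 0: [q0]00 (head at position 0)
Step 1: δ(q0, 0) = (q0, 1, R)  ⊢  1[q0]0 (head at position 1)
Step 2: δ(q0, 0) = (q0, 1, R)  ⊢  11[q0]□ (head at position 2)
Step 3: δ(q0, □) = (q1, □, L)  ⊢  1[q1]1□ (head at position 1)
Step 4: δ(q1, 1) = (q1, 1, L)  ⊢  [q1]11□ (head at position 0)
Step 5: δ(q1, 1) = (q1, 1, L)  ⊢  [q1]□11□ (head at position -1)
Step 6: δ(q1, □) = (qA, □, R)  ⊢  □[qA]11□ (head at position 0)
The machine is in qA, so it halts and accepts.
Tape content when halted (ignoring surrounding blanks): 11

Final answer: Output: 11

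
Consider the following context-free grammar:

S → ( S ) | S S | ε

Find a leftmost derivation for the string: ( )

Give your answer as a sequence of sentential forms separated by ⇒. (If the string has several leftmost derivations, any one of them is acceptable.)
Start with S.
Step 1: the leftmost non-terminal is S; apply S → ( S ):  ( S )
Step 2: the leftmost non-terminal is S; apply S → ε:  ( )

Final answer: S ⇒ ( S ) ⇒ ( )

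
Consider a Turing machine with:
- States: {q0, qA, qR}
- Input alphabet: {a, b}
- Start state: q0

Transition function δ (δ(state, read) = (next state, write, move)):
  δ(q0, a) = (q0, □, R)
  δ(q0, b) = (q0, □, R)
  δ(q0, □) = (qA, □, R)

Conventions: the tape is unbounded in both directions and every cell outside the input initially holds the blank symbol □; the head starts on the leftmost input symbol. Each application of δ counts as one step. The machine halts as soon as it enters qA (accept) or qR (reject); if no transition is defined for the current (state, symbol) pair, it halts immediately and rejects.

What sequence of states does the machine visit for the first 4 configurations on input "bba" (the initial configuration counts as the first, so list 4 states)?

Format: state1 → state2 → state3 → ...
Step 0: [q0]bba (head at position 0)
Step 1: δ(q0, b) = (q0, □, R)  ⊢  □[q0]ba (head at position 1)
Step 2: δ(q0, b) = (q0, □, R)  ⊢  □□[q0]a (head at position 2)
Step 3: δ(q0, a) = (q0, □, R)  ⊢  □□□[q0]□ (head at position 3)
Reading off the states of these 4 configurations: q0 → q0 → q0 → q0

Final answer: q0 → q0 → q0 → q0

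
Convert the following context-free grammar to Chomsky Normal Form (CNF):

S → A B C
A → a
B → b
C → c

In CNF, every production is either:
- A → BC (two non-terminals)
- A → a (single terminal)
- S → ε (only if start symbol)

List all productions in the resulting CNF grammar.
The grammar has no ε-productions or unit productions to eliminate.
A → a is already in CNF (single terminal) – keep it.
B → b is already in CNF (single terminal) – keep it.
C → c is already in CNF (single terminal) – keep it.
S → A B C has 3 symbols on the right: break it into binary productions S → A X0, X0 → B C.
Resulting CNF grammar (5 productions): A → a; B → b; C → c; S → A X0; X0 → B C

Final answer: A → a; B → b; C → c; S → A X0; X0 → B C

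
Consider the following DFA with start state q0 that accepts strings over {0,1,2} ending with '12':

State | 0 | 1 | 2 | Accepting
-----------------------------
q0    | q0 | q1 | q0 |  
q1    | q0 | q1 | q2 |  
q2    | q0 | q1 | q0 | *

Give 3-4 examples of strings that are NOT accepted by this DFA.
Any strings that end in a non-accepting state work; for example:
"10": q0 → q1 → q0; q0 is not accepting → rejected
"0021": q0 → q0 → q0 → q0 → q1; q1 is not accepting → rejected
"1101": q0 → q1 → q1 → q0 → q1; q1 is not accepting → rejected
"1121": q0 → q1 → q1 → q2 → q1; q1 is not accepting → rejected

Final answer: "10", "0021", "1101", "1121"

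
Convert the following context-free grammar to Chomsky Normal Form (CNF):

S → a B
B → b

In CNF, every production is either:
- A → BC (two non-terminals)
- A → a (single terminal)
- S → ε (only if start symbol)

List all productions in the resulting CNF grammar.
The grammar has no ε-productions or unit productions to eliminate.
S → a B has terminal a in a right-hand side of length ≥ 2: introduce T_a → a and use T_a in place of a.
B → b is already in CNF (single terminal) – keep it.
S → a B becomes S → T_a B.
Resulting CNF grammar (3 productions): T_a → a; B → b; S → T_a B

Final answer: T_a → a; B → b; S → T_a B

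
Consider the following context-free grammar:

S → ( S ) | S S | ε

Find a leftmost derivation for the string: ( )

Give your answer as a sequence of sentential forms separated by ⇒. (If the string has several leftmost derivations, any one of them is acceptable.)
Start with S.
Step 1: the leftmost non-terminal is S; apply S → ( S ):  ( S )
Step 2: the leftmost non-terminal is S; apply S → ε:  ( )

Final answer: S ⇒ ( S ) ⇒ ( )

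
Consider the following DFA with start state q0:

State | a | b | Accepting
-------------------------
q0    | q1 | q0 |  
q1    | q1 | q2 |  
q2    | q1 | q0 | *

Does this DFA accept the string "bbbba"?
Start in q0.
Read 'b': q0 → q0
Read 'b': q0 → q0
Read 'b': q0 → q0
Read 'b': q0 → q0
Read 'a': q0 → q1
Final state q1 is not accepting, so the string is rejected.

Final answer: No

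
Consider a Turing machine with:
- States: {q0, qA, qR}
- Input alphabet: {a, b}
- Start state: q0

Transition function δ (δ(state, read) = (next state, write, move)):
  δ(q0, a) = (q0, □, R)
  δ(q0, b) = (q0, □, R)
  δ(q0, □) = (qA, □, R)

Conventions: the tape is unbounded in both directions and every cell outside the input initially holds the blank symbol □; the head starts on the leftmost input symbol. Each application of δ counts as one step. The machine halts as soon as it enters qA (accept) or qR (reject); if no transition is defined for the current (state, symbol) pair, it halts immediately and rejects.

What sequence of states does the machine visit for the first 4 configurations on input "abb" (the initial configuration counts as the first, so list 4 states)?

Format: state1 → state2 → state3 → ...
Step 0: [q0]abb (head at position 0)
Step 1: δ(q0, a) = (q0, □, R)  ⊢  □[q0]bb (head at position 1)
Step 2: δ(q0, b) = (q0, □, R)  ⊢  □□[q0]b (head at position 2)
Step 3: δ(q0, b) = (q0, □, R)  ⊢  □□□[q0]□ (head at position 3)
Reading off the states of these 4 configurations: q0 → q0 → q0 → q0

Final answer: q0 → q0 → q0 → q0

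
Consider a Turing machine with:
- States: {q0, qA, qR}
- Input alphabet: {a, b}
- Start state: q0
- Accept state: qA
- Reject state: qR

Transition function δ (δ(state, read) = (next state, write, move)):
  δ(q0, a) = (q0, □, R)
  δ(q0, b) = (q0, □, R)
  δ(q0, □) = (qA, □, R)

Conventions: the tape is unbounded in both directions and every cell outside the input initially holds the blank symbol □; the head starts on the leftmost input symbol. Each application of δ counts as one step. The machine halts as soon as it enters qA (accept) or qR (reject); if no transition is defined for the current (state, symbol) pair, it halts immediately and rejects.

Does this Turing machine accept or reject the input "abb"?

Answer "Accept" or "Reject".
Step 0: [q0]abb (head at position 0)
Step 1: δ(q0, a) = (q0, □, R)  ⊢  □[q0]bb (head at position 1)
Step 2: δ(q0, b) = (q0, □, R)  ⊢  □□[q0]b (head at position 2)
Step 3: δ(q0, b) = (q0, □, R)  ⊢  □□□[q0]□ (head at position 3)
Step 4: δ(q0, □) = (qA, □, R)  ⊢  □□□□[qA]□ (head at position 4)
The machine is in qA, so it halts and accepts.

Final answer: Accept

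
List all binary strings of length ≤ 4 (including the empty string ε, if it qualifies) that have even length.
Checking every binary string of length 0 to 4:
  Length 0: accepted: ε | rejected: (none)
  Length 1: accepted: (none) | rejected: 0, 1
  Length 2: accepted: 00, 01, 10, 11 | rejected: (none)
  Length 3: accepted: (none) | rejected: 000, 001, 010, 011, 100, 101, 110, 111
  Length 4: accepted: 0000, 0001, 0010, 0011, 0100, 0101, 0110, 0111, 1000, 1001, 1010, 1011, 1100, 1101, 1110, 1111 | rejected: (none)
Total: 21 string(s).

Final answer: ε, 00, 01, 10, 11, 0000, 0001, 0010, 0011, 0100, 0101, 0110, 0111, 1000, 1001, 1010, 1011, 1100, 1101, 1110, 1111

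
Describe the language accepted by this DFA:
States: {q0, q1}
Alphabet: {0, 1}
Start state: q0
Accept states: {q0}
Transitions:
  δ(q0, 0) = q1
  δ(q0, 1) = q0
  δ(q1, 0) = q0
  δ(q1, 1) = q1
Analyzing the DFA structure:
Start state: q0
Accept states: {q0}
Interpreting what each state remembers (checking against the transitions):
  q0: an even number of 0s has been read so far
  q1: an odd number of 0s has been read so far
  δ(q0, 0): in q0 (an even number of 0s has been read so far), after reading 0 we have: an odd number of 0s has been read so far → q1
  δ(q0, 1): in q0 (an even number of 0s has been read so far), after reading 1 we have: an even number of 0s has been read so far → q0
  δ(q1, 0): in q1 (an odd number of 0s has been read so far), after reading 0 we have: an even number of 0s has been read so far → q0
  δ(q1, 1): in q1 (an odd number of 0s has been read so far), after reading 1 we have: an odd number of 0s has been read so far → q1
A string is accepted iff it ends in {q0}, i.e. an even number of 0s has been read so far.
Language: All binary strings with an even number of 0s

Final answer: All binary strings with an even number of 0s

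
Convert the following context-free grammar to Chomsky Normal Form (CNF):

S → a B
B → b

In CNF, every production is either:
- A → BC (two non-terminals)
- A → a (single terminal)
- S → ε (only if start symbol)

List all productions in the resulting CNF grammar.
The grammar has no ε-productions or unit productions to eliminate.
S → a B has terminal a in a right-hand side of length ≥ 2: introduce T_a → a and use T_a in place of a.
B → b is already in CNF (single terminal) – keep it.
S → a B becomes S → T_a B.
Resulting CNF grammar (3 productions): T_a → a; B → b; S → T_a B

Final answer: T_a → a; B → b; S → T_a B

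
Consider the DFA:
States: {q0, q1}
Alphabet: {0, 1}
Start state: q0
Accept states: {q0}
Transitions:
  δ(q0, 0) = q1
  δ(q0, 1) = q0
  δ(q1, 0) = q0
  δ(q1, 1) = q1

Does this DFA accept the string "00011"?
Processing string "00011":
  q0 --0--> q1
  q1 --0--> q0
  q0 --0--> q1
  q1 --1--> q1
  q1 --1--> q1
Final state: q1
Accept states: {q0}
q1 is not an accept state, so the string is rejected.

Final answer: No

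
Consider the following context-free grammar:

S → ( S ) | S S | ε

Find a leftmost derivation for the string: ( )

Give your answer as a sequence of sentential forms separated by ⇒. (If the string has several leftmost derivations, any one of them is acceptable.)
Start with S.
Step 1: the leftmost non-terminal is S; apply S → ( S ):  ( S )
Step 2: the leftmost non-terminal is S; apply S → ε:  ( )

Final answer: S ⇒ ( S ) ⇒ ( )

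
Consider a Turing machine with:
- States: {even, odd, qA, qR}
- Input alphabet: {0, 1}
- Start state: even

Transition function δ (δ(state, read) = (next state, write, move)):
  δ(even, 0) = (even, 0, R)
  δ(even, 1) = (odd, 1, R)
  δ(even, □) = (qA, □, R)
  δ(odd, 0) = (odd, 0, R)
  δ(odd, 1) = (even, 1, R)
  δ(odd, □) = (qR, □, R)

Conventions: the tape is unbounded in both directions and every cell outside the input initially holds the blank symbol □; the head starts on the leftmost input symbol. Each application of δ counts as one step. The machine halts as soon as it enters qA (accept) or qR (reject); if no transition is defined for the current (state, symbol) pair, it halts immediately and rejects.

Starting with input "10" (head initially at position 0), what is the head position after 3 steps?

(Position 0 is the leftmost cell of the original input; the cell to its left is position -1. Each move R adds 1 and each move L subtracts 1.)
Step 0: [even]10 (head at position 0)
Step 1: δ(even, 1) = (odd, 1, R)  ⊢  1[odd]0 (head at position 1)
Step 2: δ(odd, 0) = (odd, 0, R)  ⊢  10[odd]□ (head at position 2)
Step 3: δ(odd, □) = (qR, □, R)  ⊢  10□[qR]□ (head at position 3)
Head position after 3 steps: 3

Final answer: Position 3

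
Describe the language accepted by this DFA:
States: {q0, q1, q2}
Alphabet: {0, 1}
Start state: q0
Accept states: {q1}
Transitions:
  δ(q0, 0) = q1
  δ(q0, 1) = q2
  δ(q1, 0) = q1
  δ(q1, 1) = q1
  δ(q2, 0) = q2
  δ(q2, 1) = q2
Analyzing the DFA structure:
Start state: q0
Accept states: {q1}
Interpreting what each state remembers (checking against the transitions):
  q0: nothing has been read yet
  q1: the first symbol was 0
  q2: the first symbol was 1 (trap state)
  δ(q0, 0): in q0 (nothing has been read yet), after reading 0 we have: the first symbol was 0 → q1
  δ(q0, 1): in q0 (nothing has been read yet), after reading 1 we have: the first symbol was 1 (trap state) → q2
  δ(q1, 0): in q1 (the first symbol was 0), after reading 0 we have: the first symbol was 0 → q1
  δ(q1, 1): in q1 (the first symbol was 0), after reading 1 we have: the first symbol was 0 → q1
  δ(q2, 0): in q2 (the first symbol was 1 (trap state)), after reading 0 we have: the first symbol was 1 (trap state) → q2
  δ(q2, 1): in q2 (the first symbol was 1 (trap state)), after reading 1 we have: the first symbol was 1 (trap state) → q2
A string is accepted iff it ends in {q1}, i.e. the first symbol was 0.
Language: All binary strings starting with 0

Final answer: All binary strings starting with 0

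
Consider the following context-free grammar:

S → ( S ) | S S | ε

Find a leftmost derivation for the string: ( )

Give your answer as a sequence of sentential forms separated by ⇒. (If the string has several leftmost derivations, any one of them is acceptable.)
Start with S.
Step 1: the leftmost non-terminal is S; apply S → ( S ):  ( S )
Step 2: the leftmost non-terminal is S; apply S → ε:  ( )

Final answer: S ⇒ ( S ) ⇒ ( )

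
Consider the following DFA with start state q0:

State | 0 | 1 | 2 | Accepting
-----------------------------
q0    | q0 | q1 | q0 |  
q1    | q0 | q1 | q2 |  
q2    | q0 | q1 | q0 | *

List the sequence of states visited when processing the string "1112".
q0 → q1 → q1 → q1 → q2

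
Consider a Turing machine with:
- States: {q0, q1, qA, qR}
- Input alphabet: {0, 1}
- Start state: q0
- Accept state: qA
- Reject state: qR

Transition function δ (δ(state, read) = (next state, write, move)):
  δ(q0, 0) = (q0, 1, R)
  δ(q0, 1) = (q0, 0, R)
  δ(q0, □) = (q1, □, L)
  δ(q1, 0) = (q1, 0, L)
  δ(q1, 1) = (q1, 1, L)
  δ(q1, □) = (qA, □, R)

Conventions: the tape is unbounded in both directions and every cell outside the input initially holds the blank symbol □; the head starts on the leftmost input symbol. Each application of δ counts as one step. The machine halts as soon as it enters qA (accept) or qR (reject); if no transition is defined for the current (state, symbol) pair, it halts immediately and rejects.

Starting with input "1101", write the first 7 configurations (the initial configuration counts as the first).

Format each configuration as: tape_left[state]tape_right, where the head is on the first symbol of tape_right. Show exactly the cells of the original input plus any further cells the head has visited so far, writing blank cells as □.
Step 0: [q0]1101 (head at position 0)
Step 1: δ(q0, 1) = (q0, 0, R)  ⊢  0[q0]101 (head at position 1)
Step 2: δ(q0, 1) = (q0, 0, R)  ⊢  00[q0]01 (head at position 2)
Step 3: δ(q0, 0) = (q0, 1, R)  ⊢  001[q0]1 (head at position 3)
Step 4: δ(q0, 1) = (q0, 0, R)  ⊢  0010[q0]□ (head at position 4)
Step 5: δ(q0, □) = (q1, □, L)  ⊢  001[q1]0□ (head at position 3)
Step 6: δ(q1, 0) = (q1, 0, L)  ⊢  00[q1]10□ (head at position 2)

Final answer: [q0]1101 ⊢ 0[q0]101 ⊢ 00[q0]01 ⊢ 001[q0]1 ⊢ 0010[q0]□ ⊢ 001[q1]0□ ⊢ 00[q1]10□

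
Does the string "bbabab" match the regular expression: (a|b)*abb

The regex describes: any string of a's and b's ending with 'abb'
No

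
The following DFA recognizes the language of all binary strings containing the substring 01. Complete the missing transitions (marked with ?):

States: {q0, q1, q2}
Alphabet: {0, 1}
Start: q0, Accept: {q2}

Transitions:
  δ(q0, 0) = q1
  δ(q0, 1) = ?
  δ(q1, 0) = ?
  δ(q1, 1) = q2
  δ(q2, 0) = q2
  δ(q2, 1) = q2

What each state remembers (consistent with the given transitions and accept states):
  q0: 01 not seen yet and the last symbol was not 0
  q1: 01 not seen yet and the last symbol was 0
  q2: the substring 01 has already been seen
Filling in the missing entries:
  δ(q0, 1): in q0 (01 not seen yet and the last symbol was not 0), after reading 1 we have: 01 not seen yet and the last symbol was not 0 → q0
  δ(q1, 0): in q1 (01 not seen yet and the last symbol was 0), after reading 0 we have: 01 not seen yet and the last symbol was 0 → q1

Final answer: δ(q0, 1) = q0; δ(q1, 0) = q1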